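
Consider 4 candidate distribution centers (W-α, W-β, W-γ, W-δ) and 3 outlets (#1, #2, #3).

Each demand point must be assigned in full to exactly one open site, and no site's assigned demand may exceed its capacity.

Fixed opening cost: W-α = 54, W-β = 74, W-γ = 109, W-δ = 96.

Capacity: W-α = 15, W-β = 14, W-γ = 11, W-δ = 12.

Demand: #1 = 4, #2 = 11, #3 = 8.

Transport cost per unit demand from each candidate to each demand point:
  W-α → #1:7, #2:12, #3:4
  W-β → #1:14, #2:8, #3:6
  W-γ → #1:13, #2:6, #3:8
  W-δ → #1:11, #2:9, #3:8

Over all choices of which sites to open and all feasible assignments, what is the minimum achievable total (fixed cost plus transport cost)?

Open {W-α, W-β}; cheapest assignment that respects the capacities:
  W-α (cap 15, load 12): #1, #3 — cost 4×7 + 8×4 = 60
  W-β (cap 14, load 11): #2 — cost 11×8 = 88
  Shipping 148, fixed 128 → total 276.
  Any other capacity-feasible assignment to {W-α, W-β} ships for at least 148.
Compare {W-α, W-γ}: its best feasible assignment gives total 289.
Compare {W-α, W-δ}: its best feasible assignment gives total 309.
Every other set of open sites that can feasibly serve all demand totals ≥ 289 even under its best assignment. Minimum: 276.

276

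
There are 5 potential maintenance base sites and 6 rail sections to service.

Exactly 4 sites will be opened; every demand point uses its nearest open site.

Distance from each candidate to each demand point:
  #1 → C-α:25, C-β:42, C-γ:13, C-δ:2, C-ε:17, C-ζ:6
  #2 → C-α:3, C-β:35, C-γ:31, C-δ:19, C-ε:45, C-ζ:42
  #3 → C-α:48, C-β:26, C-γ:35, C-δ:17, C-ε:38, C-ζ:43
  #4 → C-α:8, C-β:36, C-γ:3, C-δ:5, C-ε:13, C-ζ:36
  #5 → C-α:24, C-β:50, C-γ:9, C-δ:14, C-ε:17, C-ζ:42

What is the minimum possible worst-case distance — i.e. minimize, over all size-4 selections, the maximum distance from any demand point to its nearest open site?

Open {#1, #2, #3, #4}.
  Farthest demand point is C-β at distance 26 (to #3); all others are ≤ 26.
With {#1, #2, #3, #5} the worst case is 26.
With {#1, #3, #4, #5} the worst case is 26.
No size-4 selection achieves below 26.

26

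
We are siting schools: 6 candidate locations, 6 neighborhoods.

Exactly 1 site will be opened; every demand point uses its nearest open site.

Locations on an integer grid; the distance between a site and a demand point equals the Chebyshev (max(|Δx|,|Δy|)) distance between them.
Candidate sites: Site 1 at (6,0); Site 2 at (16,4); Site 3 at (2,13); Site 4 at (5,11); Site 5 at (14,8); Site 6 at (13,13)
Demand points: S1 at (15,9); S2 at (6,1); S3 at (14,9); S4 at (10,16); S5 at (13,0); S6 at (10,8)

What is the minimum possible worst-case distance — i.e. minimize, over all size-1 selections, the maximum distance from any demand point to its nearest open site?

Open {Site 5}.
  Farthest demand point is S2 at distance 8 (to Site 5); all others are ≤ 8.
With {Site 4} the worst case is 11.
With {Site 2} the worst case is 12.
No size-1 selection achieves below 8.

8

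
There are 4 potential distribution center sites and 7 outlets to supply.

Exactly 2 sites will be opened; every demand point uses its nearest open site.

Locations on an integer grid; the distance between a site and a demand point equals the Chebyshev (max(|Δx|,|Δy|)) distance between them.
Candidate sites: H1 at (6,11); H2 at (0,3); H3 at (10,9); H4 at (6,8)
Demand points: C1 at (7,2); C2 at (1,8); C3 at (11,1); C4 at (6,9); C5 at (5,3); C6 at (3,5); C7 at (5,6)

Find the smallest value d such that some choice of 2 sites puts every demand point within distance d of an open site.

7

Open {H1, H4}.
  Farthest demand point is C3 at distance 7 (to H4); all others are ≤ 7.
With {H2, H4} the worst case is 7.
With {H3, H4} the worst case is 7.
No size-2 selection achieves below 7.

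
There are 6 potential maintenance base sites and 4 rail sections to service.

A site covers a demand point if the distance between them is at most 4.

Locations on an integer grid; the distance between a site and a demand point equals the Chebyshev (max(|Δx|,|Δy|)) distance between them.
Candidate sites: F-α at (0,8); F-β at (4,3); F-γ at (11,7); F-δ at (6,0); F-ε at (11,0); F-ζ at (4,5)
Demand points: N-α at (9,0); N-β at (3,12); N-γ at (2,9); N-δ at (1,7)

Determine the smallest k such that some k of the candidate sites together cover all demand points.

2

Coverage sets (demand points within 4 of each site):
  F-α: {N-β, N-γ, N-δ}
  F-β: {N-δ}
  F-γ: {}
  F-δ: {N-α}
  F-ε: {N-α}
  F-ζ: {N-γ, N-δ}
No single site covers all 4 demand points.
But {F-α, F-δ} covers everything, so the minimum is 2.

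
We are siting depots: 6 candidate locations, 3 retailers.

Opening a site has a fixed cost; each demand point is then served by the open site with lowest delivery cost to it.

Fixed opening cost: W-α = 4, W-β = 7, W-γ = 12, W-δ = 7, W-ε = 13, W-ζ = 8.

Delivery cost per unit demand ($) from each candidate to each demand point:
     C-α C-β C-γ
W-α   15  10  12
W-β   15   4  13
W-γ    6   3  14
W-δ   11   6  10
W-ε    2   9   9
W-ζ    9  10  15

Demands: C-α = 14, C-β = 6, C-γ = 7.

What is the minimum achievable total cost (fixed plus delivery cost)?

Open {W-γ, W-ε}: assign each demand point to its cheapest open site.
  C-α→W-ε 14×2=28, C-β→W-γ 6×3=18, C-γ→W-ε 7×9=63
  delivery cost 109, fixed 25 → total 134.
Compare {W-β, W-ε}: delivery cost 115 + fixed 20 = 135.
Compare {W-α, W-γ, W-ε}: delivery cost 109 + fixed 29 = 138.
Compare {W-α, W-β, W-ε}: delivery cost 115 + fixed 24 = 139.
All other subsets cost ≥ 135. Minimum total cost: 134.

134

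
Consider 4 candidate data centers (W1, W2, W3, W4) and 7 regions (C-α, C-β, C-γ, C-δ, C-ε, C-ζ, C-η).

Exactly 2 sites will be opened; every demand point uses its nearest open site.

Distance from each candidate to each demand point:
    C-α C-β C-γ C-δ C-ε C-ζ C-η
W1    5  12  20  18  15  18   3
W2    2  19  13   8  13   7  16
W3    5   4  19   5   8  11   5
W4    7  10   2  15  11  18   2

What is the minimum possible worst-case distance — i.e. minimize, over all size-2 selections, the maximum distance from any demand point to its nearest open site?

11

Open {W2, W4}.
  Farthest demand point is C-ε at distance 11 (to W4); all others are ≤ 11.
With {W3, W4} the worst case is 11.
With {W1, W2} the worst case is 13.
No size-2 selection achieves below 11.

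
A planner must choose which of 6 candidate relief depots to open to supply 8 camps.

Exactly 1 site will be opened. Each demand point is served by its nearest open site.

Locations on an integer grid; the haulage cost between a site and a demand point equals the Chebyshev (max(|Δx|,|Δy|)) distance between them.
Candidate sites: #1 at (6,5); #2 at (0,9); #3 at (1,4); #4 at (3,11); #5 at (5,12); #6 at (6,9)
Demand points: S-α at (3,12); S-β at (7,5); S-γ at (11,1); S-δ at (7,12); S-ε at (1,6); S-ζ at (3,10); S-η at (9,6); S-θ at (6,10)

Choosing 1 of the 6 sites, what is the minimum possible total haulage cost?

30

Open {#6}.
  S-α→#6 3, S-β→#6 4, S-γ→#6 8, S-δ→#6 3, S-ε→#6 5, S-ζ→#6 3, S-η→#6 3, S-θ→#6 1  ⇒ total 30.
Compare {#4}: total 36.
Compare {#1}: total 38.
No size-1 selection does better; minimum is 30.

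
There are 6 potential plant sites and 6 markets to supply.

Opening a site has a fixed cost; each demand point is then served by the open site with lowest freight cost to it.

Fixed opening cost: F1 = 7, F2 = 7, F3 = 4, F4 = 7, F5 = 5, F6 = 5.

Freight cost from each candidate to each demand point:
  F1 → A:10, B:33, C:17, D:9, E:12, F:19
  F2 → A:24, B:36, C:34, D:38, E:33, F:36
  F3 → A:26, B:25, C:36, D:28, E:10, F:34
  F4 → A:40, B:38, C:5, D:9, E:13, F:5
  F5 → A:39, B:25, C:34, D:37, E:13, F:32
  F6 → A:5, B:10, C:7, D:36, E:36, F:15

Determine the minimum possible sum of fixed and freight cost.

59

Open {F4, F6}: assign each demand point to its cheapest open site.
  A→F6 5, B→F6 10, C→F4 5, D→F4 9, E→F4 13, F→F4 5
  freight cost 47, fixed 12 → total 59.
Compare {F3, F4, F6}: freight cost 44 + fixed 16 = 60.
Compare {F4, F5, F6}: freight cost 47 + fixed 17 = 64.
Compare {F1, F4, F6}: freight cost 46 + fixed 19 = 65.
All other subsets cost ≥ 60. Minimum total cost: 59.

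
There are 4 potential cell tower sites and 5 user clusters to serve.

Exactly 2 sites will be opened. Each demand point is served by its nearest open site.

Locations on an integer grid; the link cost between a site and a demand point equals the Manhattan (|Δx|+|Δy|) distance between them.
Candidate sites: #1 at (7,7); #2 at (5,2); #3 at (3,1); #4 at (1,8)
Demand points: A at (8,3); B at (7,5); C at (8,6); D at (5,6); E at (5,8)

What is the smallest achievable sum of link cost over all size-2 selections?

Open {#1, #2}.
  A→#2 4, B→#1 2, C→#1 2, D→#1 3, E→#1 3  ⇒ total 14.
Compare {#1, #3}: total 15.
Compare {#1, #4}: total 15.
No size-2 selection does better; minimum is 14.

14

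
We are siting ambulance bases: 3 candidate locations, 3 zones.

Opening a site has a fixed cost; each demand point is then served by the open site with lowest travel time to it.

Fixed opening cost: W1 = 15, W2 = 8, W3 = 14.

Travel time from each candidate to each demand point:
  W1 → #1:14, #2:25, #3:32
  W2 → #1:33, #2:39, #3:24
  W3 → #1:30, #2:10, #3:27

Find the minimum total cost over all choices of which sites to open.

80

Open {W1, W3}: assign each demand point to its cheapest open site.
  #1→W1 14, #2→W3 10, #3→W3 27
  travel time 51, fixed 29 → total 80.
Compare {W3}: travel time 67 + fixed 14 = 81.
Compare {W1, W2, W3}: travel time 48 + fixed 37 = 85.
Compare {W1}: travel time 71 + fixed 15 = 86.
All other subsets cost ≥ 81. Minimum total cost: 80.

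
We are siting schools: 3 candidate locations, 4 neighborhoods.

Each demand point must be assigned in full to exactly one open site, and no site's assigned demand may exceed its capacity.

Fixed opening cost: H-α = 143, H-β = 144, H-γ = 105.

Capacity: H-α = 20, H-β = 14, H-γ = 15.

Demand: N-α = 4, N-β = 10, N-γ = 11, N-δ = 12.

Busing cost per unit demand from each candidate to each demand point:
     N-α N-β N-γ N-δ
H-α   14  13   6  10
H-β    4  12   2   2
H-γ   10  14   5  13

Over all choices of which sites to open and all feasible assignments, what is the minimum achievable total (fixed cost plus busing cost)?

Open {H-α, H-β, H-γ}; cheapest assignment that respects the capacities:
  H-α (cap 20, load 10): N-β — cost 10×13 = 130
  H-β (cap 14, load 12): N-δ — cost 12×2 = 24
  H-γ (cap 15, load 15): N-α, N-γ — cost 4×10 + 11×5 = 95
  Shipping 249, fixed 392 → total 641.
  Any other capacity-feasible assignment to {H-α, H-β, H-γ} ships for at least 249.
Total demand is 37 and no other set of sites has combined capacity ≥ 37, so {H-α, H-β, H-γ} is the only feasible choice of open sites. Minimum: 641.

641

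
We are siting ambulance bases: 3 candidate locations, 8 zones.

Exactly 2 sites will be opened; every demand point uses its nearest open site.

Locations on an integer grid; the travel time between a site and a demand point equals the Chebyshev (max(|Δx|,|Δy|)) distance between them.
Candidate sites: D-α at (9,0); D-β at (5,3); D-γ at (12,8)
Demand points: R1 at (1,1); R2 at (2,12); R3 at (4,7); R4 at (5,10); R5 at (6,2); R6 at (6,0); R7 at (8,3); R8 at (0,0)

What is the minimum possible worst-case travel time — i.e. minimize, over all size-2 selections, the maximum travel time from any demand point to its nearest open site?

Open {D-α, D-β}.
  Farthest demand point is R2 at travel time 9 (to D-β); all others are ≤ 9.
With {D-β, D-γ} the worst case is 9.
With {D-α, D-γ} the worst case is 10.
No size-2 selection achieves below 9.

9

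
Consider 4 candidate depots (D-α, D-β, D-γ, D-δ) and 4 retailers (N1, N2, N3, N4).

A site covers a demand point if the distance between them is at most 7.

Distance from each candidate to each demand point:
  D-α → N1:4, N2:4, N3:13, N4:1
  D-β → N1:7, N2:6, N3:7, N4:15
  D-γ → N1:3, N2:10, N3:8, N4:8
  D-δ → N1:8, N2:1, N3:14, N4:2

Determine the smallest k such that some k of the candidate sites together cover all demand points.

2

Coverage sets (demand points within 7 of each site):
  D-α: {N1, N2, N4}
  D-β: {N1, N2, N3}
  D-γ: {N1}
  D-δ: {N2, N4}
No single site covers all 4 demand points.
But {D-α, D-β} covers everything, so the minimum is 2.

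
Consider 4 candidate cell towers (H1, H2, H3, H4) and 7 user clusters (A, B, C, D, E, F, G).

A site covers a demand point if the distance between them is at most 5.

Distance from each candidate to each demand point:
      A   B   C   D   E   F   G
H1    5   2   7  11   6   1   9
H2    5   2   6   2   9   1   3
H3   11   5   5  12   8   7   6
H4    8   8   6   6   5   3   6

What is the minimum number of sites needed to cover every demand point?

3

Coverage sets (demand points within 5 of each site):
  H1: {A, B, F}
  H2: {A, B, D, F, G}
  H3: {B, C}
  H4: {E, F}
No 2 sites suffice: every size-2 union leaves at least one demand point uncovered.
But {H2, H3, H4} covers everything, so the minimum is 3.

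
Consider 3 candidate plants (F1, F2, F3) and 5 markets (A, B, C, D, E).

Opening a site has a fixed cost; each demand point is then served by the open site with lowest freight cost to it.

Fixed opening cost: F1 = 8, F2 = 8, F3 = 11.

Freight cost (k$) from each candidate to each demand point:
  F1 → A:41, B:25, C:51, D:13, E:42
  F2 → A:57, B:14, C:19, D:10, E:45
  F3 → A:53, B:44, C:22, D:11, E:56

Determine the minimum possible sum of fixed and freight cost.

Open {F1, F2}: assign each demand point to its cheapest open site.
  A→F1 41, B→F2 14, C→F2 19, D→F2 10, E→F1 42
  freight cost 126, fixed 16 → total 142.
Compare {F2}: freight cost 145 + fixed 8 = 153.
Compare {F1, F2, F3}: freight cost 126 + fixed 27 = 153.
Compare {F1, F3}: freight cost 141 + fixed 19 = 160.
All other subsets cost ≥ 153. Minimum total cost: 142.

142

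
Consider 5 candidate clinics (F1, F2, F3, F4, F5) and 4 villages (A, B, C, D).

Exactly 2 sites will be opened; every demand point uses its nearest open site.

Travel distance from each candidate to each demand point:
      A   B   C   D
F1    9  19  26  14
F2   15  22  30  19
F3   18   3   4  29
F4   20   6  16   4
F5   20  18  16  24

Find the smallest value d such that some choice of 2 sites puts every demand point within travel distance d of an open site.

Open {F1, F3}.
  Farthest demand point is D at travel distance 14 (to F1); all others are ≤ 14.
With {F1, F4} the worst case is 16.
With {F2, F4} the worst case is 16.
No size-2 selection achieves below 14.

14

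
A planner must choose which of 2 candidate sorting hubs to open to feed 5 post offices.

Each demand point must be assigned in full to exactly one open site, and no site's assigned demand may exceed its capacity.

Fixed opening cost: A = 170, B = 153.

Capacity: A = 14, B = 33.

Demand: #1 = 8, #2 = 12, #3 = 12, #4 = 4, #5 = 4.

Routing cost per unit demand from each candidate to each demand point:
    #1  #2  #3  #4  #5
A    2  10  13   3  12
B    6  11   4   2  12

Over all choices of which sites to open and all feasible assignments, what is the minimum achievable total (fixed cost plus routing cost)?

575

Open {A, B}; cheapest assignment that respects the capacities:
  A (cap 14, load 12): #1, #5 — cost 8×2 + 4×12 = 64
  B (cap 33, load 28): #2, #3, #4 — cost 12×11 + 12×4 + 4×2 = 188
  Shipping 252, fixed 323 → total 575.
  Any other capacity-feasible assignment to {A, B} ships for at least 252.
Total demand is 40 and no other set of sites has combined capacity ≥ 40, so {A, B} is the only feasible choice of open sites. Minimum: 575.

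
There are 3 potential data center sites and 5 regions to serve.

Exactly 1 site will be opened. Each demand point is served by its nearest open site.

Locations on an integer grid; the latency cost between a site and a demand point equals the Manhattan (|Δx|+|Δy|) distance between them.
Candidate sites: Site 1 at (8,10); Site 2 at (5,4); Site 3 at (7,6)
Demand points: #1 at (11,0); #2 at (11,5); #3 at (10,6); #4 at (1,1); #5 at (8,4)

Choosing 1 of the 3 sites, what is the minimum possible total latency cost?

32

Open {Site 3}.
  #1→Site 3 10, #2→Site 3 5, #3→Site 3 3, #4→Site 3 11, #5→Site 3 3  ⇒ total 32.
Compare {Site 2}: total 34.
Compare {Site 1}: total 49.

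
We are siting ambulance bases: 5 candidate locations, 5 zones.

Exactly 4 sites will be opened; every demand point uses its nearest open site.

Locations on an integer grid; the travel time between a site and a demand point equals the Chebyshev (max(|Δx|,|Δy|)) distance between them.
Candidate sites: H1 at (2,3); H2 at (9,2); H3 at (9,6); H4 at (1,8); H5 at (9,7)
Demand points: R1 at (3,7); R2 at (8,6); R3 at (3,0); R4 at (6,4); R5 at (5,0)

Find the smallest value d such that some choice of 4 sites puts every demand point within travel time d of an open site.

3

Open {H1, H2, H3, H4}.
  Farthest demand point is R3 at travel time 3 (to H1); all others are ≤ 3.
With {H1, H2, H4, H5} the worst case is 3.
With {H1, H3, H4, H5} the worst case is 3.
No size-4 selection achieves below 3.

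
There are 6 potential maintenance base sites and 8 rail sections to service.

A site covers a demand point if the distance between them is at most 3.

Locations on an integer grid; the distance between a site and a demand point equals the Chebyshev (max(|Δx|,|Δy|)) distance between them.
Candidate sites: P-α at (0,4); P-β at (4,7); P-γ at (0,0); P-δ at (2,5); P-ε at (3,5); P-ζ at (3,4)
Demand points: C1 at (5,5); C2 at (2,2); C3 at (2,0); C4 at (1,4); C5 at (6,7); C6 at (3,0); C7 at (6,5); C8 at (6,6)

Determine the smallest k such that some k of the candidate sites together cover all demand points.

Coverage sets (demand points within 3 of each site):
  P-α: {C2, C4}
  P-β: {C1, C4, C5, C7, C8}
  P-γ: {C2, C3, C6}
  P-δ: {C1, C2, C4}
  P-ε: {C1, C2, C4, C5, C7, C8}
  P-ζ: {C1, C2, C4, C5, C7, C8}
No single site covers all 8 demand points.
But {P-β, P-γ} covers everything, so the minimum is 2.

2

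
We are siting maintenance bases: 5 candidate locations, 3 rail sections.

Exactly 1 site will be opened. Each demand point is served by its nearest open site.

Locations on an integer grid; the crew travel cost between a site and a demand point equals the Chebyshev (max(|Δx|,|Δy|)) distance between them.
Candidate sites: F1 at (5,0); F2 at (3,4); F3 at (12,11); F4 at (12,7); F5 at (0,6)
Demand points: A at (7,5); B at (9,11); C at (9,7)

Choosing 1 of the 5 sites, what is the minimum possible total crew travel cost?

12

Open {F4}.
  A→F4 5, B→F4 4, C→F4 3  ⇒ total 12.
Compare {F3}: total 13.
Compare {F2}: total 17.
No size-1 selection does better; minimum is 12.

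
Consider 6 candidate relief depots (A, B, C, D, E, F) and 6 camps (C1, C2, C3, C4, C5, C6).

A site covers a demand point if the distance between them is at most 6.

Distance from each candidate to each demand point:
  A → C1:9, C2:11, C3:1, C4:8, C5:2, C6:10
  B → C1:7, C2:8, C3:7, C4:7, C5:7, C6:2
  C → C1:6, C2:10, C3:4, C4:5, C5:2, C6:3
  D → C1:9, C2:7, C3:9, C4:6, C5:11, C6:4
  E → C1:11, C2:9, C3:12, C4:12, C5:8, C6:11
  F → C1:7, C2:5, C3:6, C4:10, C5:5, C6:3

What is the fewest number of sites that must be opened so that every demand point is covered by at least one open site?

2

Coverage sets (demand points within 6 of each site):
  A: {C3, C5}
  B: {C6}
  C: {C1, C3, C4, C5, C6}
  D: {C4, C6}
  E: {}
  F: {C2, C3, C5, C6}
No single site covers all 6 demand points.
But {C, F} covers everything, so the minimum is 2.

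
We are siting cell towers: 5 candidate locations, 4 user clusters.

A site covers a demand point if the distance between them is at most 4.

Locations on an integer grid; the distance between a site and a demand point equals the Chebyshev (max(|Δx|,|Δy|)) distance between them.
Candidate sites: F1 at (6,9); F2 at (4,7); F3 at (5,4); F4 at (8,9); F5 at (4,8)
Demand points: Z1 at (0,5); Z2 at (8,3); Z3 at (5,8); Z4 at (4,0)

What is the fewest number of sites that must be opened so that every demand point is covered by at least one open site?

2

Coverage sets (demand points within 4 of each site):
  F1: {Z3}
  F2: {Z1, Z2, Z3}
  F3: {Z2, Z3, Z4}
  F4: {Z3}
  F5: {Z1, Z3}
No single site covers all 4 demand points.
But {F2, F3} covers everything, so the minimum is 2.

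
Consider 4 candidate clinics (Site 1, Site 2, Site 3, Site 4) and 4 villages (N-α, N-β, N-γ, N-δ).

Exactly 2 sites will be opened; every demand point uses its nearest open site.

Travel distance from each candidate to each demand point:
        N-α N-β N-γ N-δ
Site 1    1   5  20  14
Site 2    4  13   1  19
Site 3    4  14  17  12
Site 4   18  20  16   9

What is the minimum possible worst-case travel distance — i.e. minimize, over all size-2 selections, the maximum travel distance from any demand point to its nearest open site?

Open {Site 2, Site 3}.
  Farthest demand point is N-β at travel distance 13 (to Site 2); all others are ≤ 13.
With {Site 2, Site 4} the worst case is 13.
With {Site 1, Site 2} the worst case is 14.
No size-2 selection achieves below 13.

13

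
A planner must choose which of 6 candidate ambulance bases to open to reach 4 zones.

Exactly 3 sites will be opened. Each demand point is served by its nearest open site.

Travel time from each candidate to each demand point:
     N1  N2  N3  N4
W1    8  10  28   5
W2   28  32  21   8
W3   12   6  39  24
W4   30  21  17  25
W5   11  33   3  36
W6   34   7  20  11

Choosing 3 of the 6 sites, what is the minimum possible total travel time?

22

Open {W1, W3, W5}.
  N1→W1 8, N2→W3 6, N3→W5 3, N4→W1 5  ⇒ total 22.
Compare {W1, W5, W6}: total 23.
Compare {W1, W2, W5}: total 26.
No size-3 selection does better; minimum is 22.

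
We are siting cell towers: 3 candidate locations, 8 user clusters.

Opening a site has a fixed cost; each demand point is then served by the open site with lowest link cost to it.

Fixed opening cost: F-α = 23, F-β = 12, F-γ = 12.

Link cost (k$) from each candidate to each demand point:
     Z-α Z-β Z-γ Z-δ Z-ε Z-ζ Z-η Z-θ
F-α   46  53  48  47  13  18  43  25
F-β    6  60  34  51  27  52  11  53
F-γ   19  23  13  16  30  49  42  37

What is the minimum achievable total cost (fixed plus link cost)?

Open {F-α, F-β, F-γ}: assign each demand point to its cheapest open site.
  Z-α→F-β 6, Z-β→F-γ 23, Z-γ→F-γ 13, Z-δ→F-γ 16, Z-ε→F-α 13, Z-ζ→F-α 18, Z-η→F-β 11, Z-θ→F-α 25
  link cost 125, fixed 47 → total 172.
Compare {F-α, F-γ}: link cost 169 + fixed 35 = 204.
Compare {F-β, F-γ}: link cost 182 + fixed 24 = 206.
Compare {F-γ}: link cost 229 + fixed 12 = 241.
All other subsets cost ≥ 204. Minimum total cost: 172.

172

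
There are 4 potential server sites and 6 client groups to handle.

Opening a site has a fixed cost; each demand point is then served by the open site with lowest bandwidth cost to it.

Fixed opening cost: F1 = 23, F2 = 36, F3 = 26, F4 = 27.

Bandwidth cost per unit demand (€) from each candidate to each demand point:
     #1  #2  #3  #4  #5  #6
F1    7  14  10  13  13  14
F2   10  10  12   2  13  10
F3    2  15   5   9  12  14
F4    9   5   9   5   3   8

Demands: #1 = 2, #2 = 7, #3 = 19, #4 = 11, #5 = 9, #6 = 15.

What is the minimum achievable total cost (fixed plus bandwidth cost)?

389

Open {F3, F4}: assign each demand point to its cheapest open site.
  #1→F3 2×2=4, #2→F4 7×5=35, #3→F3 19×5=95, #4→F4 11×5=55, #5→F4 9×3=27, #6→F4 15×8=120
  bandwidth cost 336, fixed 53 → total 389.
Compare {F2, F3, F4}: bandwidth cost 303 + fixed 89 = 392.
Compare {F1, F3, F4}: bandwidth cost 336 + fixed 76 = 412.
Compare {F1, F2, F3, F4}: bandwidth cost 303 + fixed 112 = 415.
All other subsets cost ≥ 392. Minimum total cost: 389.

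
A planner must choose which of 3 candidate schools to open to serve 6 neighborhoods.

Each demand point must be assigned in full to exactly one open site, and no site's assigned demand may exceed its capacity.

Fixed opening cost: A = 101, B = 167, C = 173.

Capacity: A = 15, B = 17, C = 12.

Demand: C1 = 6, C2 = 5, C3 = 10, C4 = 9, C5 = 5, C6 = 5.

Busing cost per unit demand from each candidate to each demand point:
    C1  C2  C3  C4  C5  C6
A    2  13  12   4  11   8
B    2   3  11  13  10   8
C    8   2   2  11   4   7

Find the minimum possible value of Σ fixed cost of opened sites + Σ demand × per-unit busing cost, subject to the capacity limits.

614

Open {A, B, C}; cheapest assignment that respects the capacities:
  A (cap 15, load 15): C1, C4 — cost 6×2 + 9×4 = 48
  B (cap 17, load 15): C2, C5, C6 — cost 5×3 + 5×10 + 5×8 = 105
  C (cap 12, load 10): C3 — cost 10×2 = 20
  Shipping 173, fixed 441 → total 614.
  Any other capacity-feasible assignment to {A, B, C} ships for at least 173.
Total demand is 40 and no other set of sites has combined capacity ≥ 40, so {A, B, C} is the only feasible choice of open sites. Minimum: 614.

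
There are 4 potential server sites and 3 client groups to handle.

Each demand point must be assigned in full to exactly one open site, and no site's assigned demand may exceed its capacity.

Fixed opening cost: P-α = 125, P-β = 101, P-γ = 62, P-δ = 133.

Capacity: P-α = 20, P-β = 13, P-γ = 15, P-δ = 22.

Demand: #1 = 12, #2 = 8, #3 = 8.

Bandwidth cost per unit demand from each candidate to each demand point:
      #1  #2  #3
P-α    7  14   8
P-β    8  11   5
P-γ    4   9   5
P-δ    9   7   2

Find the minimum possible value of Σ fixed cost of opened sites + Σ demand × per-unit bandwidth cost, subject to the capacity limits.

Open {P-γ, P-δ}; cheapest assignment that respects the capacities:
  P-γ (cap 15, load 12): #1 — cost 12×4 = 48
  P-δ (cap 22, load 16): #2, #3 — cost 8×7 + 8×2 = 72
  Shipping 120, fixed 195 → total 315.
  Any other capacity-feasible assignment to {P-γ, P-δ} ships for at least 120.
Compare {P-β, P-δ}: its best feasible assignment gives total 402.
Compare {P-α, P-γ}: its best feasible assignment gives total 407.
Every other set of open sites that can feasibly serve all demand totals ≥ 402 even under its best assignment. Minimum: 315.

315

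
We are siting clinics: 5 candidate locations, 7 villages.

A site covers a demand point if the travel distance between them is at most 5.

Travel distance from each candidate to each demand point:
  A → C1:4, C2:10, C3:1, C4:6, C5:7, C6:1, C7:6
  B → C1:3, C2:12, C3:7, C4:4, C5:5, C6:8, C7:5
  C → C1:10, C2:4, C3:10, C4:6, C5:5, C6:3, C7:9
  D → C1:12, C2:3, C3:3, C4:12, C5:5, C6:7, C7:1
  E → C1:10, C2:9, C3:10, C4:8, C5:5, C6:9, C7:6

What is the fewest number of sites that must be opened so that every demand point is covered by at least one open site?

Coverage sets (demand points within 5 of each site):
  A: {C1, C3, C6}
  B: {C1, C4, C5, C7}
  C: {C2, C5, C6}
  D: {C2, C3, C5, C7}
  E: {C5}
No 2 sites suffice: every size-2 union leaves at least one demand point uncovered.
But {A, B, C} covers everything, so the minimum is 3.

3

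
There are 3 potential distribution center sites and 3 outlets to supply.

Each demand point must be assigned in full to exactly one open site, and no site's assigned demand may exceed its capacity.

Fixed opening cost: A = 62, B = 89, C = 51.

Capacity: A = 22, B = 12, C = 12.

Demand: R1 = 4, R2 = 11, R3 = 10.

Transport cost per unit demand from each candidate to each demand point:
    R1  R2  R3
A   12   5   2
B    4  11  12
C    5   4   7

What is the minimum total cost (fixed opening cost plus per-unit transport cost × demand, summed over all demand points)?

208

Open {A, C}; cheapest assignment that respects the capacities:
  A (cap 22, load 21): R2, R3 — cost 11×5 + 10×2 = 75
  C (cap 12, load 4): R1 — cost 4×5 = 20
  Shipping 95, fixed 113 → total 208.
  Any other capacity-feasible assignment to {A, C} ships for at least 95.
Compare {A, B}: its best feasible assignment gives total 242.
Compare {A, B, C}: its best feasible assignment gives total 282.
Every other set of open sites that can feasibly serve all demand totals ≥ 242 even under its best assignment. Minimum: 208.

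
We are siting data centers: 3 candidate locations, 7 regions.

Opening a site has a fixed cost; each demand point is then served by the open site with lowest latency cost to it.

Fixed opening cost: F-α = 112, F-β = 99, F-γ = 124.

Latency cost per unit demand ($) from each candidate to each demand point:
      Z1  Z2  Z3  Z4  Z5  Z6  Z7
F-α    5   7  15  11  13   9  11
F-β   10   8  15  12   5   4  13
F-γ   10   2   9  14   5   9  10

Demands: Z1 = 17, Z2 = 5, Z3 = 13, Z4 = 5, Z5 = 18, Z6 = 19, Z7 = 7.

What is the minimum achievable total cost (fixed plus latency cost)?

Open {F-β, F-γ}: assign each demand point to its cheapest open site.
  Z1→F-β 17×10=170, Z2→F-γ 5×2=10, Z3→F-γ 13×9=117, Z4→F-β 5×12=60, Z5→F-β 18×5=90, Z6→F-β 19×4=76, Z7→F-γ 7×10=70
  latency cost 593, fixed 223 → total 816.
Compare {F-β}: latency cost 722 + fixed 99 = 821.
Compare {F-γ}: latency cost 698 + fixed 124 = 822.
Compare {F-α, F-β}: latency cost 613 + fixed 211 = 824.
All other subsets cost ≥ 821. Minimum total cost: 816.

816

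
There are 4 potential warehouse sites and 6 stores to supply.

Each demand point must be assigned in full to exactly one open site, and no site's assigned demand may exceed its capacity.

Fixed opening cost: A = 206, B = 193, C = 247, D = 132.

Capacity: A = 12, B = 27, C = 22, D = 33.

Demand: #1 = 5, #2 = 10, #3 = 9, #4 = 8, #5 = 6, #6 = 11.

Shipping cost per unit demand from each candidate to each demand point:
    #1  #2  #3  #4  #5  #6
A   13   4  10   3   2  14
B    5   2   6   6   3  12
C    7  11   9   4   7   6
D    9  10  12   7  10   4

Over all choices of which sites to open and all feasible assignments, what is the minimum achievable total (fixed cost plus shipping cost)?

Open {B, D}; cheapest assignment that respects the capacities:
  B (cap 27, load 25): #2, #3, #5 — cost 10×2 + 9×6 + 6×3 = 92
  D (cap 33, load 24): #1, #4, #6 — cost 5×9 + 8×7 + 11×4 = 145
  Shipping 237, fixed 325 → total 562.
  Any other capacity-feasible assignment to {B, D} ships for at least 237.
Compare {B, C}: its best feasible assignment gives total 705.
Compare {C, D}: its best feasible assignment gives total 731.
Every other set of open sites that can feasibly serve all demand totals ≥ 705 even under its best assignment. Minimum: 562.

562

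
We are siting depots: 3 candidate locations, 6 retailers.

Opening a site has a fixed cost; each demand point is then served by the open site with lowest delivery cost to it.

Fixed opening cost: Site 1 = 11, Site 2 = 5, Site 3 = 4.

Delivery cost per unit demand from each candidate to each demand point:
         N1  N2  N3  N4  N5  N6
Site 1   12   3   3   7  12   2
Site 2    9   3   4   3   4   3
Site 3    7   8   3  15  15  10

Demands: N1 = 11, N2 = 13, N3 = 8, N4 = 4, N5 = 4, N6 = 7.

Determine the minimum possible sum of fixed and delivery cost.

198

Open {Site 2, Site 3}: assign each demand point to its cheapest open site.
  N1→Site 3 11×7=77, N2→Site 2 13×3=39, N3→Site 3 8×3=24, N4→Site 2 4×3=12, N5→Site 2 4×4=16, N6→Site 2 7×3=21
  delivery cost 189, fixed 9 → total 198.
Compare {Site 1, Site 2, Site 3}: delivery cost 182 + fixed 20 = 202.
Compare {Site 1, Site 2}: delivery cost 204 + fixed 16 = 220.
Compare {Site 2}: delivery cost 219 + fixed 5 = 224.
All other subsets cost ≥ 202. Minimum total cost: 198.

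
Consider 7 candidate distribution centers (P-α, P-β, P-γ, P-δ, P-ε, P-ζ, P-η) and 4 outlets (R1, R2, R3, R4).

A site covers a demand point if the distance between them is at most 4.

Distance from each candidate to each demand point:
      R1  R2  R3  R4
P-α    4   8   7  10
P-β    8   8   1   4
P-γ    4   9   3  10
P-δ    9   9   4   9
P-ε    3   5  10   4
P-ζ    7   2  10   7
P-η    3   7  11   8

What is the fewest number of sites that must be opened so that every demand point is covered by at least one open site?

3

Coverage sets (demand points within 4 of each site):
  P-α: {R1}
  P-β: {R3, R4}
  P-γ: {R1, R3}
  P-δ: {R3}
  P-ε: {R1, R4}
  P-ζ: {R2}
  P-η: {R1}
No 2 sites suffice: every size-2 union leaves at least one demand point uncovered.
But {P-α, P-β, P-ζ} covers everything, so the minimum is 3.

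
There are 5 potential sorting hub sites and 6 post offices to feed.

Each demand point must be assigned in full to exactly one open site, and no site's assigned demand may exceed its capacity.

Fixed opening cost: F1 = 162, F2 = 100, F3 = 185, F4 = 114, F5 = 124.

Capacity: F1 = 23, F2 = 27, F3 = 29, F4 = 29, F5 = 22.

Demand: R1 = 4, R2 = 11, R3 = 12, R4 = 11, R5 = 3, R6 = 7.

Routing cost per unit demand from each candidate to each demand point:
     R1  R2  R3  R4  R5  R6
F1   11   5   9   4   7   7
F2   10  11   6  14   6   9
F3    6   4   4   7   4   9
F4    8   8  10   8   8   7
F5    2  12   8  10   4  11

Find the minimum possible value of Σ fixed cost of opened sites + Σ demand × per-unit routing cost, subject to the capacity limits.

554

Open {F1, F2}; cheapest assignment that respects the capacities:
  F1 (cap 23, load 22): R2, R4 — cost 11×5 + 11×4 = 99
  F2 (cap 27, load 26): R1, R3, R5, R6 — cost 4×10 + 12×6 + 3×6 + 7×9 = 193
  Shipping 292, fixed 262 → total 554.
  Any other capacity-feasible assignment to {F1, F2} ships for at least 292.
Compare {F2, F4}: its best feasible assignment gives total 569.
Compare {F3, F4}: its best feasible assignment gives total 572.
Every other set of open sites that can feasibly serve all demand totals ≥ 569 even under its best assignment. Minimum: 554.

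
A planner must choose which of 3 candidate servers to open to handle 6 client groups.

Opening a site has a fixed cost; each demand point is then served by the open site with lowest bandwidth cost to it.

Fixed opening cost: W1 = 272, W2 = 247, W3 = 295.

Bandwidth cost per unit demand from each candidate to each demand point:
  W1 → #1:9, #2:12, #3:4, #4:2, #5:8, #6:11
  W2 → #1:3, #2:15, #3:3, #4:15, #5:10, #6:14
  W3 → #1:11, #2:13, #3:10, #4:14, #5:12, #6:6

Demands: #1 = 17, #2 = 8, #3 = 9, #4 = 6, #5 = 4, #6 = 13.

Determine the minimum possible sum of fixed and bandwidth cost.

744

Open {W1}: assign each demand point to its cheapest open site.
  #1→W1 17×9=153, #2→W1 8×12=96, #3→W1 9×4=36, #4→W1 6×2=12, #5→W1 4×8=32, #6→W1 13×11=143
  bandwidth cost 472, fixed 272 → total 744.
Compare {W2}: bandwidth cost 510 + fixed 247 = 757.
Compare {W1, W2}: bandwidth cost 361 + fixed 519 = 880.
Compare {W3}: bandwidth cost 591 + fixed 295 = 886.
All other subsets cost ≥ 757. Minimum total cost: 744.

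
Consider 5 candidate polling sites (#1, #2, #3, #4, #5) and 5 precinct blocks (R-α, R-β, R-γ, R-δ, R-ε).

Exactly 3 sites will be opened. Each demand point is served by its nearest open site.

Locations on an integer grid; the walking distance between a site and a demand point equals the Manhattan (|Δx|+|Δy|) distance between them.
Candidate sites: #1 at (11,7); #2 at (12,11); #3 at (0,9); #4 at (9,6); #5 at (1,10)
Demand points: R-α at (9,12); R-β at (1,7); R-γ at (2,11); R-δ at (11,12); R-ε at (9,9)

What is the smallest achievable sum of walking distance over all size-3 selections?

14

Open {#2, #4, #5}.
  R-α→#2 4, R-β→#5 3, R-γ→#5 2, R-δ→#2 2, R-ε→#4 3  ⇒ total 14.
Compare {#1, #2, #5}: total 15.
Compare {#2, #3, #4}: total 16.
No size-3 selection does better; minimum is 14.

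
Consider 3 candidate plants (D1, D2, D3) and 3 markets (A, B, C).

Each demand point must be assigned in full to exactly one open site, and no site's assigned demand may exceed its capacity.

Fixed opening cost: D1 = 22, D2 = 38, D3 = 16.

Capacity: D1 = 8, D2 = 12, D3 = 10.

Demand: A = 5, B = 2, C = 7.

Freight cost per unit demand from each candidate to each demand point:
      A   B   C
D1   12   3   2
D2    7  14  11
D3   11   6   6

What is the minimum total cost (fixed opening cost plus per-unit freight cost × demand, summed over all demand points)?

119

Open {D1, D3}; cheapest assignment that respects the capacities:
  D1 (cap 8, load 7): C — cost 7×2 = 14
  D3 (cap 10, load 7): A, B — cost 5×11 + 2×6 = 67
  Shipping 81, fixed 38 → total 119.
  Any other capacity-feasible assignment to {D1, D3} ships for at least 81.
Compare {D1, D2}: its best feasible assignment gives total 137.
Compare {D1, D2, D3}: its best feasible assignment gives total 137.
Every other set of open sites that can feasibly serve all demand totals ≥ 137 even under its best assignment. Minimum: 119.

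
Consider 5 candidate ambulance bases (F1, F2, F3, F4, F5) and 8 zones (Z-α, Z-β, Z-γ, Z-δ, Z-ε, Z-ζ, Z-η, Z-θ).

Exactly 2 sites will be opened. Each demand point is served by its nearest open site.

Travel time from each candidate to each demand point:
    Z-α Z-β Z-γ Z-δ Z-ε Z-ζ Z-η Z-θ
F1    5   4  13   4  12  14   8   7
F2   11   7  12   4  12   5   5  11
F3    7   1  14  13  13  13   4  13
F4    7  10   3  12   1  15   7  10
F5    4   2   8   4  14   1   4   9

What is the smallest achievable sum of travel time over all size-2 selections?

Open {F4, F5}.
  Z-α→F5 4, Z-β→F5 2, Z-γ→F4 3, Z-δ→F5 4, Z-ε→F4 1, Z-ζ→F5 1, Z-η→F5 4, Z-θ→F5 9  ⇒ total 28.
Compare {F1, F5}: total 42.
Compare {F2, F4}: total 42.
No size-2 selection does better; minimum is 28.

28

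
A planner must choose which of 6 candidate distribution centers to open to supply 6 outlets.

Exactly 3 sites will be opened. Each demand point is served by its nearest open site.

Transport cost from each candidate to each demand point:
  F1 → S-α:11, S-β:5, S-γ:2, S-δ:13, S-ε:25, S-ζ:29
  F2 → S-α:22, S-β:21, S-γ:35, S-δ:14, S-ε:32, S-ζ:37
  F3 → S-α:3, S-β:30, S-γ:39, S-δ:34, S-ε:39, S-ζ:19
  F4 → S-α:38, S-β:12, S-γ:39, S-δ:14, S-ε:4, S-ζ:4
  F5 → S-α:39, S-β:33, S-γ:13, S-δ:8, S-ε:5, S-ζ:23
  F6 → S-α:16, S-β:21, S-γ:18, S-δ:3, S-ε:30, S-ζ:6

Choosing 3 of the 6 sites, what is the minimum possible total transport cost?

29

Open {F1, F4, F6}.
  S-α→F1 11, S-β→F1 5, S-γ→F1 2, S-δ→F6 3, S-ε→F4 4, S-ζ→F4 4  ⇒ total 29.
Compare {F1, F3, F4}: total 31.
Compare {F1, F5, F6}: total 32.
No size-3 selection does better; minimum is 29.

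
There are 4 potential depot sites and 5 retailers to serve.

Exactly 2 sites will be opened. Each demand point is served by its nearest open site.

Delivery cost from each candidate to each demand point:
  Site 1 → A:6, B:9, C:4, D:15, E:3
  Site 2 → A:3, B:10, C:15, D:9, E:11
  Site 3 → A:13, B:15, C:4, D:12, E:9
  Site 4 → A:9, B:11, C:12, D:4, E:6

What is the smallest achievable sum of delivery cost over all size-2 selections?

26

Open {Site 1, Site 4}.
  A→Site 1 6, B→Site 1 9, C→Site 1 4, D→Site 4 4, E→Site 1 3  ⇒ total 26.
Compare {Site 1, Site 2}: total 28.
Compare {Site 1, Site 3}: total 34.
No size-2 selection does better; minimum is 26.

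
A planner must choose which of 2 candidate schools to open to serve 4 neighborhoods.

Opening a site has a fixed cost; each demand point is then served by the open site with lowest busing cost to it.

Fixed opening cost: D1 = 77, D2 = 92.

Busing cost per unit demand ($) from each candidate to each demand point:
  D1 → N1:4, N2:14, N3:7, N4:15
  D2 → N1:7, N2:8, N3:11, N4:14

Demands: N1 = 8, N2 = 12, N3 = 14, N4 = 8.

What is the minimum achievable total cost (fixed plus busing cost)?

Open {D1}: assign each demand point to its cheapest open site.
  N1→D1 8×4=32, N2→D1 12×14=168, N3→D1 14×7=98, N4→D1 8×15=120
  busing cost 418, fixed 77 → total 495.
Compare {D1, D2}: busing cost 338 + fixed 169 = 507.
Compare {D2}: busing cost 418 + fixed 92 = 510.

495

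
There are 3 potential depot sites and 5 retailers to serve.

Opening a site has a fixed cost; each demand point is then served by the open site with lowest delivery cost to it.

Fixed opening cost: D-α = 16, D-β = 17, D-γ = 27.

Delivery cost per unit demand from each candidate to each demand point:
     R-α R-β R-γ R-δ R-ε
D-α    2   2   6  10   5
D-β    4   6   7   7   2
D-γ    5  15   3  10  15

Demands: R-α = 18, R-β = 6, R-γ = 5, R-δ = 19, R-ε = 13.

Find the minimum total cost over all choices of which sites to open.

Open {D-α, D-β}: assign each demand point to its cheapest open site.
  R-α→D-α 18×2=36, R-β→D-α 6×2=12, R-γ→D-α 5×6=30, R-δ→D-β 19×7=133, R-ε→D-β 13×2=26
  delivery cost 237, fixed 33 → total 270.
Compare {D-α, D-β, D-γ}: delivery cost 222 + fixed 60 = 282.
Compare {D-β}: delivery cost 302 + fixed 17 = 319.
Compare {D-β, D-γ}: delivery cost 282 + fixed 44 = 326.
All other subsets cost ≥ 282. Minimum total cost: 270.

270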